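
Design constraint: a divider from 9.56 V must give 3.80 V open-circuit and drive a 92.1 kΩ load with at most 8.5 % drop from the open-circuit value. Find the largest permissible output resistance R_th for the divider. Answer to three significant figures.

Loading drop = R_th/(R_th + R_L) ≤ 0.0850, so R_th ≤ R_L · ε/(1−ε) = 92.1 kΩ × 0.0850/0.9150 = 8.56 kΩ.

R_th ≤ 8.56 kΩ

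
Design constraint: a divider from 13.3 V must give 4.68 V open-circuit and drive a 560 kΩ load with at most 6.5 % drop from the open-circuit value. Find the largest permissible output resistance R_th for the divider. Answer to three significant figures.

Loading drop = R_th/(R_th + R_L) ≤ 0.0650, so R_th ≤ R_L · ε/(1−ε) = 560 kΩ × 0.0650/0.9350 = 38.9 kΩ.
(Any R1, R2 with R2/(R1+R2) = 0.352 and R1‖R2 ≤ 38.9 kΩ will meet the spec.)

R_th ≤ 38.9 kΩ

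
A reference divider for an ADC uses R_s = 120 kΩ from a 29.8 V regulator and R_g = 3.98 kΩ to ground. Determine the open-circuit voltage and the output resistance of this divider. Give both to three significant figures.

V_th is the open-circuit tap voltage: 29.8 × 3.98/(120 + 3.98) = 0.957 V.
With the supply zeroed, R_s and R_g appear in parallel from the tap: R_th = R_s‖R_g = (120 × 3.98)/124.0 = 3.85 kΩ.

V_th = 0.957 V, R_th = 3.85 kΩ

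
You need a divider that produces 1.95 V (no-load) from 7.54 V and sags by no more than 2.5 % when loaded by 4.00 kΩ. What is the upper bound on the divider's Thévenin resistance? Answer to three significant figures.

R_th ≤ 103 Ω

Loading drop = R_th/(R_th + R_L) ≤ 0.0250, so R_th ≤ R_L · ε/(1−ε) = 4.00 kΩ × 0.0250/0.9750 = 103 Ω.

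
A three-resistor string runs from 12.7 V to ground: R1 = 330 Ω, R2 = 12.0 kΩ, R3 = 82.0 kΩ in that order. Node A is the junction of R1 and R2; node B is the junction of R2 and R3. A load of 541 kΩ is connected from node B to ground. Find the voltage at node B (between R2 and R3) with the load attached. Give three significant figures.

V ≈ 10.8 V

At node B, R3 is in parallel with the load: R3‖R_L = 71210 Ω.
Below node A the resistance is R2 + (R3‖R_L) = 83210 Ω, so V_A = 12.7 × 83210/83540 = 12.65 V.
Then V_B = V_A × (R3‖R_L)/(R2 + R3‖R_L) = 12.65 × 71210/83210 = 10.8 V.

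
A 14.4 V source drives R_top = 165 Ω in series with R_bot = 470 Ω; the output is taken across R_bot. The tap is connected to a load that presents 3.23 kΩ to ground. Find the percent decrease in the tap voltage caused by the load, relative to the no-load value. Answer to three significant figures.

3.64 %

The divider's output (Thévenin) resistance is R_top‖R_bot = 122.1 Ω.
Fractional drop under load = R_th/(R_th + R_L) = 122.1 / (122.1 + 3230) = 0.03643.
So the output falls by 3.64 %.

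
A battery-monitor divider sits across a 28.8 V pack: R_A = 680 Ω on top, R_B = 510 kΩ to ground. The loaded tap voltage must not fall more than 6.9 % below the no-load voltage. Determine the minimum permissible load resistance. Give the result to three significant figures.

R_L(min) ≈ 9.16 kΩ

Output resistance R_th = R_A‖R_B = (680 × 510000)/510700 = 679.1 Ω.
The fractional drop is R_th/(R_th + R_L); requiring this ≤ 0.0690 gives R_L ≥ R_th(1/0.0690 − 1) = 679.1 × 13.49 = 9.16 kΩ.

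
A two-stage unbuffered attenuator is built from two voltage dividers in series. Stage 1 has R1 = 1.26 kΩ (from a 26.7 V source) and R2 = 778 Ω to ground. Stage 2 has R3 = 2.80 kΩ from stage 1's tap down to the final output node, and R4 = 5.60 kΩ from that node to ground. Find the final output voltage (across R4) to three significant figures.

Stage 2 presents R3+R4 = 8400 Ω as a load on stage 1's tap.
Stage 1's lower leg becomes R2‖(R3+R4) = 712.1 Ω, so V_mid = 26.7 × 712.1/1972 = 9.641 V.
Stage 2 is itself unloaded: V_out = V_mid × R4/(R3+R4) = 9.641 × 5600/8400 = 6.43 V.

V_out ≈ 6.43 V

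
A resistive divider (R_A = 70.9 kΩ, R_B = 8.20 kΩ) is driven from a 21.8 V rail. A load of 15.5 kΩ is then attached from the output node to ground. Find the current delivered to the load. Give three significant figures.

R_B‖R_L = 5.363 kΩ; V_out = 21.8 × 5.363/76.26 = 1.533 V.
I_L = V_out / R_L = 1.533 / 15.5 kΩ = 0.0989 mA.

I_L ≈ 0.0989 mA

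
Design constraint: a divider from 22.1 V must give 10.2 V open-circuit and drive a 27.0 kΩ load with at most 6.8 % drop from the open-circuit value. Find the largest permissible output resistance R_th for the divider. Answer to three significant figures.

Loading drop = R_th/(R_th + R_L) ≤ 0.0680, so R_th ≤ R_L · ε/(1−ε) = 27.0 kΩ × 0.0680/0.9320 = 1.97 kΩ.
(Any R1, R2 with R2/(R1+R2) = 0.462 and R1‖R2 ≤ 1.97 kΩ will meet the spec.)

R_th ≤ 1.97 kΩ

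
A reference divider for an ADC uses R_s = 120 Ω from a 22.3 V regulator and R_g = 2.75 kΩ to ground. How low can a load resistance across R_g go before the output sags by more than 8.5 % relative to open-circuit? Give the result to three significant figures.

R_L(min) ≈ 1.24 kΩ

Output resistance R_th = R_s‖R_g = (120 × 2750)/2870 = 115.0 Ω.
The fractional drop is R_th/(R_th + R_L); requiring this ≤ 0.0850 gives R_L ≥ R_th(1/0.0850 − 1) = 115.0 × 10.76 = 1.24 kΩ.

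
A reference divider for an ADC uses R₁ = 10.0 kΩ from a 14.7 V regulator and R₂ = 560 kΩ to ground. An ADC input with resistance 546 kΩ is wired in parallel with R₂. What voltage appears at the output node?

The load sits in parallel with R₂: R₂‖R_L = (560 × 546) / (560 + 546) = 276.5 kΩ.
V_out = 14.7 × 276.5 / (10.0 + 276.5) = 14.7 × 276.5/286.5 = 14.2 V.

V_out ≈ 14.2 V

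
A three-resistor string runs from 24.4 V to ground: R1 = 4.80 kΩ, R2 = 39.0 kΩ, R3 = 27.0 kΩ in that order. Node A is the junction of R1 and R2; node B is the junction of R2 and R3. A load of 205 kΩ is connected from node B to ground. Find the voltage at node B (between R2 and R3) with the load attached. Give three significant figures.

V ≈ 8.60 V

At node B, R3 is in parallel with the load: R3‖R_L = 23.86 kΩ.
Below node A the resistance is R2 + (R3‖R_L) = 62.86 kΩ, so V_A = 24.4 × 62.86/67.66 = 22.67 V.
Then V_B = V_A × (R3‖R_L)/(R2 + R3‖R_L) = 22.67 × 23.86/62.86 = 8.60 V.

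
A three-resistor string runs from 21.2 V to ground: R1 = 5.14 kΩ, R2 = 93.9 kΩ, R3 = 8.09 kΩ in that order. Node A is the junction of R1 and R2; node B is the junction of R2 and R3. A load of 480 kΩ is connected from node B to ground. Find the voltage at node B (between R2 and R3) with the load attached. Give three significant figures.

At node B, R3 is in parallel with the load: R3‖R_L = 7.956 kΩ.
Below node A the resistance is R2 + (R3‖R_L) = 101.9 kΩ, so V_A = 21.2 × 101.9/107.0 = 20.18 V.
Then V_B = V_A × (R3‖R_L)/(R2 + R3‖R_L) = 20.18 × 7.956/101.9 = 1.58 V.

V ≈ 1.58 V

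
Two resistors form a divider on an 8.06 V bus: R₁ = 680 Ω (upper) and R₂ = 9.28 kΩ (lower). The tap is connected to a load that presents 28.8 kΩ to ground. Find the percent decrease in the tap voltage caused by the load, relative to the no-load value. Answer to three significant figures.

2.15 %

The divider's output (Thévenin) resistance is R₁‖R₂ = 633.6 Ω.
Fractional drop under load = R_th/(R_th + R_L) = 633.6 / (633.6 + 28800) = 0.02153.
So the output falls by 2.15 %.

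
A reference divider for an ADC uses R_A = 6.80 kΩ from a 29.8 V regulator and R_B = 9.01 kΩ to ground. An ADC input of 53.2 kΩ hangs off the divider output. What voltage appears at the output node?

V_out ≈ 15.8 V

The load sits in parallel with R_B: R_B‖R_L = (9.01 × 53.2) / (9.01 + 53.2) = 7.705 kΩ.
V_out = 29.8 × 7.705 / (6.80 + 7.705) = 29.8 × 7.705/14.51 = 15.8 V.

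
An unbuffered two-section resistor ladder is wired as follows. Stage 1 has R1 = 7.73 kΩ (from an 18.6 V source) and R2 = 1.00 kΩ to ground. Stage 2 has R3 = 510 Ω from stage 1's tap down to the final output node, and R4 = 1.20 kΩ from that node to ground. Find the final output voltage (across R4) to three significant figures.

V_out ≈ 0.985 V

Stage 2 presents R3+R4 = 1710 Ω as a load on stage 1's tap.
Stage 1's lower leg becomes R2‖(R3+R4) = 631.0 Ω, so V_mid = 18.6 × 631.0/8361 = 1.404 V.
Stage 2 is itself unloaded: V_out = V_mid × R4/(R3+R4) = 1.404 × 1200/1710 = 0.985 V.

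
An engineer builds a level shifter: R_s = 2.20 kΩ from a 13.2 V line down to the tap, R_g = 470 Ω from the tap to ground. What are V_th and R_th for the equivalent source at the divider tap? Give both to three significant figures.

V_th is the open-circuit tap voltage: 13.2 × 470/(2200 + 470) = 2.32 V.
With the supply zeroed, R_s and R_g appear in parallel from the tap: R_th = R_s‖R_g = (2200 × 470)/2670 = 387 Ω.

V_th = 2.32 V, R_th = 387 Ω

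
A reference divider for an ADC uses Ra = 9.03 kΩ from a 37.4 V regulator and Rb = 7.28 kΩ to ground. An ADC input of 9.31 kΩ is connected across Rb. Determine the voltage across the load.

The load sits in parallel with Rb: Rb‖R_L = (7.28 × 9.31) / (7.28 + 9.31) = 4.085 kΩ.
V_out = 37.4 × 4.085 / (9.03 + 4.085) = 37.4 × 4.085/13.12 = 11.6 V.
(Unloaded it would have been 16.7 V.)

V_out ≈ 11.6 V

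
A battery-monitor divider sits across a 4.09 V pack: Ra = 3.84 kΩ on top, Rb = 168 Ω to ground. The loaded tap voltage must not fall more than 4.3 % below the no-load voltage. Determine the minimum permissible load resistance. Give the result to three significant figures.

R_L(min) ≈ 3.58 kΩ

Output resistance R_th = Ra‖Rb = (3840 × 168)/4008 = 161.0 Ω.
The fractional drop is R_th/(R_th + R_L); requiring this ≤ 0.0430 gives R_L ≥ R_th(1/0.0430 − 1) = 161.0 × 22.26 = 3.58 kΩ.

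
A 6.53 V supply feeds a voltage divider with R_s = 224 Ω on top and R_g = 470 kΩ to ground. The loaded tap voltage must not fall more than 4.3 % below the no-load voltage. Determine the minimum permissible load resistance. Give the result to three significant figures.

Output resistance R_th = R_s‖R_g = (224 × 470000)/470200 = 223.9 Ω.
The fractional drop is R_th/(R_th + R_L); requiring this ≤ 0.0430 gives R_L ≥ R_th(1/0.0430 − 1) = 223.9 × 22.26 = 4.98 kΩ.

R_L(min) ≈ 4.98 kΩ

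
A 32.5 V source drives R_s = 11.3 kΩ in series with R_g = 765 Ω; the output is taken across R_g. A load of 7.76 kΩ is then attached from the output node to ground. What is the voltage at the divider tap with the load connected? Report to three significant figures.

V_out ≈ 1.89 V

The load sits in parallel with R_g: R_g‖R_L = (765 × 7760) / (765 + 7760) = 696.4 Ω.
V_out = 32.5 × 696.4 / (11300 + 696.4) = 32.5 × 696.4/12000 = 1.89 V.
(Unloaded it would have been 2.06 V.)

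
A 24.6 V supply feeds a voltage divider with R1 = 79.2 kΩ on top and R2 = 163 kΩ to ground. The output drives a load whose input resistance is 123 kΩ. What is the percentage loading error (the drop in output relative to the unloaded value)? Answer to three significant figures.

Unloaded V = 24.6 × 163/242.2 = 16.56 V.
Loaded: R2‖R_L = 70.10 kΩ, giving V = 24.6 × 70.10/149.3 = 11.55 V.
Drop = (16.56 − 11.55) / 16.56 = 30.2 %.

30.2 %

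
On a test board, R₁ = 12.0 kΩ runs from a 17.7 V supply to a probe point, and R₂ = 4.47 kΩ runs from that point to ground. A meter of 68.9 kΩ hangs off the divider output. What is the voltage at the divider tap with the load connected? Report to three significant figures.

The load sits in parallel with R₂: R₂‖R_L = (4.47 × 68.9) / (4.47 + 68.9) = 4.198 kΩ.
V_out = 17.7 × 4.198 / (12.0 + 4.198) = 17.7 × 4.198/16.20 = 4.59 V.

V_out ≈ 4.59 V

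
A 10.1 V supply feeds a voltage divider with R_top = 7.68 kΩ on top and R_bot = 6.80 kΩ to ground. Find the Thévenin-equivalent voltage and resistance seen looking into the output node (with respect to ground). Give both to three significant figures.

V_th = 4.74 V, R_th = 3.61 kΩ

V_th is the open-circuit tap voltage: 10.1 × 6.80/(7.68 + 6.80) = 4.74 V.
With the supply zeroed, R_top and R_bot appear in parallel from the tap: R_th = R_top‖R_bot = (7.68 × 6.80)/14.48 = 3.61 kΩ.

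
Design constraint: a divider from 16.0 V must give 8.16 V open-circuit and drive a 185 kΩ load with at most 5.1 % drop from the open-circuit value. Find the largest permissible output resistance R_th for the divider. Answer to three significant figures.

R_th ≤ 9.94 kΩ

Loading drop = R_th/(R_th + R_L) ≤ 0.0510, so R_th ≤ R_L · ε/(1−ε) = 185 kΩ × 0.0510/0.9490 = 9.94 kΩ.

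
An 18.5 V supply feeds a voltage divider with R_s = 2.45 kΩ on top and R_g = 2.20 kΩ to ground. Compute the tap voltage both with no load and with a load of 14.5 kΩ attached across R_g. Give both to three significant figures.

Open-circuit: V = 18.5 × 2.20/(2.45 + 2.20) = 8.75 V.
With the load, R_g becomes R_g‖R_L = 1.910 kΩ, so V = 18.5 × 1.910/4.360 = 8.10 V.

Unloaded: 8.75 V; loaded: 8.10 V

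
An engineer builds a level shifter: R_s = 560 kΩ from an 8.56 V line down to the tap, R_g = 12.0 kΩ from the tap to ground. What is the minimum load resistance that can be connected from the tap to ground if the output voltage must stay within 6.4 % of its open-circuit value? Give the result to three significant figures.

Output resistance R_th = R_s‖R_g = (560 × 12.0)/572.0 = 11.75 kΩ.
The fractional drop is R_th/(R_th + R_L); requiring this ≤ 0.0640 gives R_L ≥ R_th(1/0.0640 − 1) = 11.75 × 14.62 = 172 kΩ.

R_L(min) ≈ 172 kΩ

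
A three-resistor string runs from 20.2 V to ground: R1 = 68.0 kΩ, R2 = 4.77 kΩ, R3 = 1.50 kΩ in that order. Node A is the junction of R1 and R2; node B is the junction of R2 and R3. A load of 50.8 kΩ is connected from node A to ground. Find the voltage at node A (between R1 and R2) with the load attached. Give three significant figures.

V ≈ 1.53 V

Below node A the series string R2+R3 = 6.270 kΩ sits in parallel with the 50.8 kΩ load: 5.581 kΩ.
V_A = 20.2 × 5.581/(68.0 + 5.581) = 1.53 V.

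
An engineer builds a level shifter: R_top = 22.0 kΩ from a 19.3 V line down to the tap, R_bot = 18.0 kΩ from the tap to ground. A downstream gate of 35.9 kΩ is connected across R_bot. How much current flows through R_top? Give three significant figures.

I ≈ 0.568 mA

R_bot‖R_L = 11.99 kΩ, so the source sees R_top + R_bot‖R_L = 33.99 kΩ.
I = 19.3 V / 33.99 kΩ = 0.568 mA.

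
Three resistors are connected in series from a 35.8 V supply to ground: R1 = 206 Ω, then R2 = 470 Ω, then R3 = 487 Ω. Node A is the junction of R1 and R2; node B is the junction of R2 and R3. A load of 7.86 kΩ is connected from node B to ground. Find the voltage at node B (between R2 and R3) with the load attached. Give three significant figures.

V ≈ 14.5 V

At node B, R3 is in parallel with the load: R3‖R_L = 458.6 Ω.
Below node A the resistance is R2 + (R3‖R_L) = 928.6 Ω, so V_A = 35.8 × 928.6/1135 = 29.30 V.
Then V_B = V_A × (R3‖R_L)/(R2 + R3‖R_L) = 29.30 × 458.6/928.6 = 14.5 V.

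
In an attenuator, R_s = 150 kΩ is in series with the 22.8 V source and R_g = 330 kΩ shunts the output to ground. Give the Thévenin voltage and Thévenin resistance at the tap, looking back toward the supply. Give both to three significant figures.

V_th = 15.7 V, R_th = 103 kΩ

V_th is the open-circuit tap voltage: 22.8 × 330/(150 + 330) = 15.7 V.
With the supply zeroed, R_s and R_g appear in parallel from the tap: R_th = R_s‖R_g = (150 × 330)/480.0 = 103 kΩ.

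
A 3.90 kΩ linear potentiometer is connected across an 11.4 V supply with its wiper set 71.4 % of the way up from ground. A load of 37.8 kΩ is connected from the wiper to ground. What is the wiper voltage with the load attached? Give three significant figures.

V ≈ 7.97 V

The wiper splits the pot into (1−α)R = 1.115 kΩ above and αR = 2.785 kΩ below.
Lower section ‖ load = 2.594 kΩ.
V_wiper = 11.4 × 2.594/(1.115 + 2.594) = 7.97 V.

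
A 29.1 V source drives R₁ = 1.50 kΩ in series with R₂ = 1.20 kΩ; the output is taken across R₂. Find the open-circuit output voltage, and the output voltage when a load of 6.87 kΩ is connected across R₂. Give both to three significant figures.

Unloaded: 12.9 V; loaded: 11.8 V

Open-circuit: V = 29.1 × 1.20/(1.50 + 1.20) = 12.9 V.
With the load, R₂ becomes R₂‖R_L = 1.022 kΩ, so V = 29.1 × 1.022/2.522 = 11.8 V.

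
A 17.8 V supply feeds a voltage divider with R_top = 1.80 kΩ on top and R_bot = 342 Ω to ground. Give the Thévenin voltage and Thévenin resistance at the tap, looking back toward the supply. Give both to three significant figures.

V_th = 2.84 V, R_th = 287 Ω

V_th is the open-circuit tap voltage: 17.8 × 342/(1800 + 342) = 2.84 V.
With the supply zeroed, R_top and R_bot appear in parallel from the tap: R_th = R_top‖R_bot = (1800 × 342)/2142 = 287 Ω.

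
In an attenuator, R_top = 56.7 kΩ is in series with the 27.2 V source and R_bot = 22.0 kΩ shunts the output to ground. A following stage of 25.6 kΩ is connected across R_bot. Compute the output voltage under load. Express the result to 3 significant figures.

V_out ≈ 4.70 V

The load sits in parallel with R_bot: R_bot‖R_L = (22.0 × 25.6) / (22.0 + 25.6) = 11.83 kΩ.
V_out = 27.2 × 11.83 / (56.7 + 11.83) = 27.2 × 11.83/68.53 = 4.70 V.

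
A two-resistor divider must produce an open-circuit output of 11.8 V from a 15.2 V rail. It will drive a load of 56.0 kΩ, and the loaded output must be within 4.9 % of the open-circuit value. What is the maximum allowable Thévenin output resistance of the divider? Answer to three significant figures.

Loading drop = R_th/(R_th + R_L) ≤ 0.0490, so R_th ≤ R_L · ε/(1−ε) = 56.0 kΩ × 0.0490/0.9510 = 2.89 kΩ.
(Any R1, R2 with R2/(R1+R2) = 0.776 and R1‖R2 ≤ 2.89 kΩ will meet the spec.)

R_th ≤ 2.89 kΩ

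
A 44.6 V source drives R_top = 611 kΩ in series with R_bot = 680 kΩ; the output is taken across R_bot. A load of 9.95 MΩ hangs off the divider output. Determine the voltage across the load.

V_out ≈ 22.8 V

The load sits in parallel with R_bot: R_bot‖R_L = (680 × 9950) / (680 + 9950) = 636.5 kΩ.
V_out = 44.6 × 636.5 / (611 + 636.5) = 44.6 × 636.5/1248 = 22.8 V.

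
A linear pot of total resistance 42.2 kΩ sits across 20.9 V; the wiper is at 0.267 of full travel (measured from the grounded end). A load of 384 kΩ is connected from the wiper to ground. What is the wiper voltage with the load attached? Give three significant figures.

The wiper splits the pot into (1−α)R = 30.93 kΩ above and αR = 11.27 kΩ below.
Lower section ‖ load = 10.95 kΩ.
V_wiper = 20.9 × 10.95/(30.93 + 10.95) = 5.46 V.

V ≈ 5.46 V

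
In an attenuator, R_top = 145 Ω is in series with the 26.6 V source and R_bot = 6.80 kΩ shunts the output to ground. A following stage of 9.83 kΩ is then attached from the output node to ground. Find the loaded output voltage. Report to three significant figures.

The load sits in parallel with R_bot: R_bot‖R_L = (6800 × 9830) / (6800 + 9830) = 4019 Ω.
V_out = 26.6 × 4019 / (145 + 4019) = 26.6 × 4019/4164 = 25.7 V.
(Unloaded it would have been 26.0 V.)

V_out ≈ 25.7 V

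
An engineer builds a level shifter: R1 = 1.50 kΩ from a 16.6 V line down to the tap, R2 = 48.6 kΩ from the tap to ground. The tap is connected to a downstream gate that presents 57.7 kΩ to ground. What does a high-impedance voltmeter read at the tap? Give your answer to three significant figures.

The load sits in parallel with R2: R2‖R_L = (48.6 × 57.7) / (48.6 + 57.7) = 26.38 kΩ.
V_out = 16.6 × 26.38 / (1.50 + 26.38) = 16.6 × 26.38/27.88 = 15.7 V.
(Unloaded it would have been 16.1 V.)

V_out ≈ 15.7 V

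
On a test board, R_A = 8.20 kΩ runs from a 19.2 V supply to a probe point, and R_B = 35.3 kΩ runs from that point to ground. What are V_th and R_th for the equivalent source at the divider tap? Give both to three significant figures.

V_th is the open-circuit tap voltage: 19.2 × 35.3/(8.20 + 35.3) = 15.6 V.
With the supply zeroed, R_A and R_B appear in parallel from the tap: R_th = R_A‖R_B = (8.20 × 35.3)/43.50 = 6.65 kΩ.

V_th = 15.6 V, R_th = 6.65 kΩ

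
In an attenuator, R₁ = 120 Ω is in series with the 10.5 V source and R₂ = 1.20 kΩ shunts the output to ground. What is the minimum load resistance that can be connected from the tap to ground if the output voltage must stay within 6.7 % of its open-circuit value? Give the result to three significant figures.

R_L(min) ≈ 1.52 kΩ

Output resistance R_th = R₁‖R₂ = (120 × 1200)/1320 = 109.1 Ω.
The fractional drop is R_th/(R_th + R_L); requiring this ≤ 0.0670 gives R_L ≥ R_th(1/0.0670 − 1) = 109.1 × 13.93 = 1.52 kΩ.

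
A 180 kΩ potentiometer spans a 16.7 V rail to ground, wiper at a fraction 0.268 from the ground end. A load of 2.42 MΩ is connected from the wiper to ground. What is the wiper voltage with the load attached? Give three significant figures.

The wiper splits the pot into (1−α)R = 131.8 kΩ above and αR = 48.24 kΩ below.
Lower section ‖ load = 47.30 kΩ.
V_wiper = 16.7 × 47.30/(131.8 + 47.30) = 4.41 V.

V ≈ 4.41 V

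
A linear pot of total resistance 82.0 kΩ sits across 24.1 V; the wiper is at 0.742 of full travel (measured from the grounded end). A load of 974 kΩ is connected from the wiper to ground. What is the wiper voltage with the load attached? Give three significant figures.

The wiper splits the pot into (1−α)R = 21.16 kΩ above and αR = 60.84 kΩ below.
Lower section ‖ load = 57.27 kΩ.
V_wiper = 24.1 × 57.27/(21.16 + 57.27) = 17.6 V.

V ≈ 17.6 V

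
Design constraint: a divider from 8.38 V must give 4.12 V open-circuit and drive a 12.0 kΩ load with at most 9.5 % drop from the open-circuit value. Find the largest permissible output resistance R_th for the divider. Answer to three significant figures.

R_th ≤ 1.26 kΩ

Loading drop = R_th/(R_th + R_L) ≤ 0.0950, so R_th ≤ R_L · ε/(1−ε) = 12.0 kΩ × 0.0950/0.9050 = 1.26 kΩ.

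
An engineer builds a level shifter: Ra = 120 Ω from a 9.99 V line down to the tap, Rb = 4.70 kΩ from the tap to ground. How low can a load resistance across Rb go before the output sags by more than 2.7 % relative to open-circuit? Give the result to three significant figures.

Output resistance R_th = Ra‖Rb = (120 × 4700)/4820 = 117.0 Ω.
The fractional drop is R_th/(R_th + R_L); requiring this ≤ 0.0270 gives R_L ≥ R_th(1/0.0270 − 1) = 117.0 × 36.04 = 4.22 kΩ.

R_L(min) ≈ 4.22 kΩ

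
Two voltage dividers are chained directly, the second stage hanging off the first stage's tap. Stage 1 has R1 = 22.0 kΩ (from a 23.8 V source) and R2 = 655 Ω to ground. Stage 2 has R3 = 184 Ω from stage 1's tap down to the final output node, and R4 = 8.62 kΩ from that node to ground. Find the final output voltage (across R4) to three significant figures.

Stage 2 presents R3+R4 = 8804 Ω as a load on stage 1's tap.
Stage 1's lower leg becomes R2‖(R3+R4) = 609.6 Ω, so V_mid = 23.8 × 609.6/22610 = 0.6417 V.
Stage 2 is itself unloaded: V_out = V_mid × R4/(R3+R4) = 0.6417 × 8620/8804 = 0.628 V.

V_out ≈ 0.628 V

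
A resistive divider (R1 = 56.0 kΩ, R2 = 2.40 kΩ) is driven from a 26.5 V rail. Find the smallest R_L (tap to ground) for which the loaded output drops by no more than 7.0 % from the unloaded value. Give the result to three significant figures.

Output resistance R_th = R1‖R2 = (56.0 × 2.40)/58.40 = 2.301 kΩ.
The fractional drop is R_th/(R_th + R_L); requiring this ≤ 0.0700 gives R_L ≥ R_th(1/0.0700 − 1) = 2.301 × 13.29 = 30.6 kΩ.

R_L(min) ≈ 30.6 kΩ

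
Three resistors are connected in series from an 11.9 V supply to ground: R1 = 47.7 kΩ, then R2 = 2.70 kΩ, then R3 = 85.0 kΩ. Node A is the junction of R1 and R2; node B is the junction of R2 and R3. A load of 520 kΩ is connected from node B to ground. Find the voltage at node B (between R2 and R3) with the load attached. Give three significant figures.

At node B, R3 is in parallel with the load: R3‖R_L = 73.06 kΩ.
Below node A the resistance is R2 + (R3‖R_L) = 75.76 kΩ, so V_A = 11.9 × 75.76/123.5 = 7.302 V.
Then V_B = V_A × (R3‖R_L)/(R2 + R3‖R_L) = 7.302 × 73.06/75.76 = 7.04 V.

V ≈ 7.04 V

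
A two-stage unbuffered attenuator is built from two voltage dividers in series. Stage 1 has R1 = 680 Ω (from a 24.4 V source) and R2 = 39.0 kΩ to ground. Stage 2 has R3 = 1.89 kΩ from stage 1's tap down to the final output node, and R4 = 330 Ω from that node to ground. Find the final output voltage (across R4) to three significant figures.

V_out ≈ 2.74 V

Stage 2 presents R3+R4 = 2220 Ω as a load on stage 1's tap.
Stage 1's lower leg becomes R2‖(R3+R4) = 2100 Ω, so V_mid = 24.4 × 2100/2780 = 18.43 V.
Stage 2 is itself unloaded: V_out = V_mid × R4/(R3+R4) = 18.43 × 330/2220 = 2.74 V.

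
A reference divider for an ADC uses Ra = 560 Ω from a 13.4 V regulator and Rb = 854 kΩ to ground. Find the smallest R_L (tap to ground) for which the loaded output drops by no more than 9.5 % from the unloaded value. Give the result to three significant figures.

Output resistance R_th = Ra‖Rb = (560 × 854000)/854600 = 559.6 Ω.
The fractional drop is R_th/(R_th + R_L); requiring this ≤ 0.0950 gives R_L ≥ R_th(1/0.0950 − 1) = 559.6 × 9.526 = 5.33 kΩ.

R_L(min) ≈ 5.33 kΩ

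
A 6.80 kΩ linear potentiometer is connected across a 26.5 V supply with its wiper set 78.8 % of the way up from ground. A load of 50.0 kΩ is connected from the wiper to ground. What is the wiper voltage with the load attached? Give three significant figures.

V ≈ 20.4 V

The wiper splits the pot into (1−α)R = 1.442 kΩ above and αR = 5.358 kΩ below.
Lower section ‖ load = 4.840 kΩ.
V_wiper = 26.5 × 4.840/(1.442 + 4.840) = 20.4 V.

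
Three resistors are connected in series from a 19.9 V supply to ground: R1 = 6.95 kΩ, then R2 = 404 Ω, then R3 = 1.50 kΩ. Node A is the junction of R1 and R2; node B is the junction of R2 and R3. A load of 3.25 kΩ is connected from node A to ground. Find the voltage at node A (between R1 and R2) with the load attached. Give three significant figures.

V ≈ 2.93 V

Below node A the series string R2+R3 = 1904 Ω sits in parallel with the 3250 Ω load: 1201 Ω.
V_A = 19.9 × 1201/(6950 + 1201) = 2.93 V.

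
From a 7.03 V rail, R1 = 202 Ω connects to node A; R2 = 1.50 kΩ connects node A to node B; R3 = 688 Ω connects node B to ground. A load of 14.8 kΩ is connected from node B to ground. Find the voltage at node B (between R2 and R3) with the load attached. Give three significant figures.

At node B, R3 is in parallel with the load: R3‖R_L = 657.4 Ω.
Below node A the resistance is R2 + (R3‖R_L) = 2157 Ω, so V_A = 7.03 × 2157/2359 = 6.428 V.
Then V_B = V_A × (R3‖R_L)/(R2 + R3‖R_L) = 6.428 × 657.4/2157 = 1.96 V.

V ≈ 1.96 V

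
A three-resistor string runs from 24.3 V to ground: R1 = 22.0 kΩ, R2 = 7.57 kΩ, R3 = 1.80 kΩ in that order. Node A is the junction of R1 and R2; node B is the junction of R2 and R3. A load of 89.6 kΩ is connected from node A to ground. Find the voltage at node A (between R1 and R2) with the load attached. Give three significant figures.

V ≈ 6.76 V

Below node A the series string R2+R3 = 9.370 kΩ sits in parallel with the 89.6 kΩ load: 8.483 kΩ.
V_A = 24.3 × 8.483/(22.0 + 8.483) = 6.76 V.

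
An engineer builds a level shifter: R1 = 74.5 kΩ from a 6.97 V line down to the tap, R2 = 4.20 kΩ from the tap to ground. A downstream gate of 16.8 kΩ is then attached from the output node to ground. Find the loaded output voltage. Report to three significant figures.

V_out ≈ 0.301 V

The load sits in parallel with R2: R2‖R_L = (4.20 × 16.8) / (4.20 + 16.8) = 3.360 kΩ.
V_out = 6.97 × 3.360 / (74.5 + 3.360) = 6.97 × 3.360/77.86 = 0.301 V.
(Unloaded it would have been 0.372 V.)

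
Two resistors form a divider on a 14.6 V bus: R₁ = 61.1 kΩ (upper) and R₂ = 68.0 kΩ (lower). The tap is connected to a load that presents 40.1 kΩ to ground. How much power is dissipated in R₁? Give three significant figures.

Total resistance from the source is R₁ + (R₂‖R_L) = 86.32 kΩ, so I = 14.6/86.32 kΩ = 0.1691 mA.
P = I²·R₁ = (0.1691 mA)² × 61.1 kΩ = 1.75 mW.

P ≈ 1.75 mW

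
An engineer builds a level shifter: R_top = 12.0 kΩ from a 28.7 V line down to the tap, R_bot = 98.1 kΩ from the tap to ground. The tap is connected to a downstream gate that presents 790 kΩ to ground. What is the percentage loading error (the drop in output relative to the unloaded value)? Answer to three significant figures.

1.34 %

The divider's output (Thévenin) resistance is R_top‖R_bot = 10.69 kΩ.
Fractional drop under load = R_th/(R_th + R_L) = 10.69 / (10.69 + 790) = 0.01335.
So the output falls by 1.34 %.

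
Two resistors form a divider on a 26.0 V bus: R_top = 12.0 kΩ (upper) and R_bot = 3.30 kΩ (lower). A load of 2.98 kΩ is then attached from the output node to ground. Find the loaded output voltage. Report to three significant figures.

The load sits in parallel with R_bot: R_bot‖R_L = (3.30 × 2.98) / (3.30 + 2.98) = 1.566 kΩ.
V_out = 26.0 × 1.566 / (12.0 + 1.566) = 26.0 × 1.566/13.57 = 3.00 V.

V_out ≈ 3.00 V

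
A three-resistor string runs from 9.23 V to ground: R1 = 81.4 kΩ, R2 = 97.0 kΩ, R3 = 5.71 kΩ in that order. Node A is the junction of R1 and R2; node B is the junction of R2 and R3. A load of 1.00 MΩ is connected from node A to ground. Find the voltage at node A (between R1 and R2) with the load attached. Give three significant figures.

V ≈ 4.93 V

Below node A the series string R2+R3 = 102.7 kΩ sits in parallel with the 1000 kΩ load: 93.14 kΩ.
V_A = 9.23 × 93.14/(81.4 + 93.14) = 4.93 V.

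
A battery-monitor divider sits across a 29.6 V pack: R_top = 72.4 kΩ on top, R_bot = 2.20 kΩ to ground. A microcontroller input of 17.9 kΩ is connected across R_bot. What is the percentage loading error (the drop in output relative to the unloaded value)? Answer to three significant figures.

The divider's output (Thévenin) resistance is R_top‖R_bot = 2.135 kΩ.
Fractional drop under load = R_th/(R_th + R_L) = 2.135 / (2.135 + 17.9) = 0.1066.
So the output falls by 10.7 %.

10.7 %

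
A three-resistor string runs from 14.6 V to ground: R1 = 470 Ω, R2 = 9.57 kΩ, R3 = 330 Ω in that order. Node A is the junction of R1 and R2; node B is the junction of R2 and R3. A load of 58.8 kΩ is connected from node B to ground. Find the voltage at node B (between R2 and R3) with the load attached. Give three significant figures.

At node B, R3 is in parallel with the load: R3‖R_L = 328.2 Ω.
Below node A the resistance is R2 + (R3‖R_L) = 9898 Ω, so V_A = 14.6 × 9898/10370 = 13.94 V.
Then V_B = V_A × (R3‖R_L)/(R2 + R3‖R_L) = 13.94 × 328.2/9898 = 0.462 V.

V ≈ 0.462 V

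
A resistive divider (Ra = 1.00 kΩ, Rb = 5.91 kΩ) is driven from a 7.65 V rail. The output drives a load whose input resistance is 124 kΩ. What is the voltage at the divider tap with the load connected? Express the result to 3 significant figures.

The load sits in parallel with Rb: Rb‖R_L = (5.91 × 124) / (5.91 + 124) = 5.641 kΩ.
V_out = 7.65 × 5.641 / (1.00 + 5.641) = 7.65 × 5.641/6.641 = 6.50 V.

V_out ≈ 6.50 V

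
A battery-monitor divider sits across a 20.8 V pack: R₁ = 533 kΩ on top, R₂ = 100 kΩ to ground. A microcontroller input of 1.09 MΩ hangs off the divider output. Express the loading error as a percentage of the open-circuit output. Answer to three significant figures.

7.17 %

The divider's output (Thévenin) resistance is R₁‖R₂ = 84.20 kΩ.
Fractional drop under load = R_th/(R_th + R_L) = 84.20 / (84.20 + 1090) = 0.07171.
So the output falls by 7.17 %.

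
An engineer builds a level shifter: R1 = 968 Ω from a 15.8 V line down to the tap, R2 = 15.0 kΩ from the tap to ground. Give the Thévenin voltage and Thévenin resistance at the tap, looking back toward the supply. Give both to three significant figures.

V_th = 14.8 V, R_th = 909 Ω

V_th is the open-circuit tap voltage: 15.8 × 15000/(968 + 15000) = 14.8 V.
With the supply zeroed, R1 and R2 appear in parallel from the tap: R_th = R1‖R2 = (968 × 15000)/15970 = 909 Ω.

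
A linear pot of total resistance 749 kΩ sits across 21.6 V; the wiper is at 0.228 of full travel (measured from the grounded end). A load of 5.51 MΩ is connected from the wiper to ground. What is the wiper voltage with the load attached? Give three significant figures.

The wiper splits the pot into (1−α)R = 578.2 kΩ above and αR = 170.8 kΩ below.
Lower section ‖ load = 165.6 kΩ.
V_wiper = 21.6 × 165.6/(578.2 + 165.6) = 4.81 V.

V ≈ 4.81 V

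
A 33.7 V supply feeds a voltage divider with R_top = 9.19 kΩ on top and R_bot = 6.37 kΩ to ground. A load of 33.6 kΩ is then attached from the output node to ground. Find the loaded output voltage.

V_out ≈ 12.4 V

The load sits in parallel with R_bot: R_bot‖R_L = (6.37 × 33.6) / (6.37 + 33.6) = 5.355 kΩ.
V_out = 33.7 × 5.355 / (9.19 + 5.355) = 33.7 × 5.355/14.54 = 12.4 V.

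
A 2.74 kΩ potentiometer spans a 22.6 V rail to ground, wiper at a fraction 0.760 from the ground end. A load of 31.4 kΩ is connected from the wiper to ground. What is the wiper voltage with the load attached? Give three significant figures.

The wiper splits the pot into (1−α)R = 657.6 Ω above and αR = 2082 Ω below.
Lower section ‖ load = 1953 Ω.
V_wiper = 22.6 × 1953/(657.6 + 1953) = 16.9 V.

V ≈ 16.9 V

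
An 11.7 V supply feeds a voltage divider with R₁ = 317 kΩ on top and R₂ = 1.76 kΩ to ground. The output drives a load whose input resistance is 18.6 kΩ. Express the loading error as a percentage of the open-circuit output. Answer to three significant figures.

The divider's output (Thévenin) resistance is R₁‖R₂ = 1.750 kΩ.
Fractional drop under load = R_th/(R_th + R_L) = 1.750 / (1.750 + 18.6) = 0.08601.
So the output falls by 8.60 %.

8.60 %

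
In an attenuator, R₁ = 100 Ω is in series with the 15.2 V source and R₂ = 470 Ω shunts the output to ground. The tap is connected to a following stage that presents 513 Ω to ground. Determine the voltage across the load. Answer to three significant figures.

V_out ≈ 10.8 V

The load sits in parallel with R₂: R₂‖R_L = (470 × 513) / (470 + 513) = 245.3 Ω.
V_out = 15.2 × 245.3 / (100 + 245.3) = 15.2 × 245.3/345.3 = 10.8 V.
(Unloaded it would have been 12.5 V.)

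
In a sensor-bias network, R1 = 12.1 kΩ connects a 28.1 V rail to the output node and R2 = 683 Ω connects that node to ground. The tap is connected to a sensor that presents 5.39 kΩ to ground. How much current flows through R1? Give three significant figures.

I ≈ 2.21 mA

R2‖R_L = 606.2 Ω, so the source sees R1 + R2‖R_L = 12710 Ω.
I = 28.1 V / 12710 Ω = 2.21 mA.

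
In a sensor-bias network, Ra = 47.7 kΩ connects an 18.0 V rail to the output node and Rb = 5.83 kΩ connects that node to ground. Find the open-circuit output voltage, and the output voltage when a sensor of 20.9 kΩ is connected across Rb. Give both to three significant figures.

Open-circuit: V = 18.0 × 5.83/(47.7 + 5.83) = 1.96 V.
With the load, Rb becomes Rb‖R_L = 4.558 kΩ, so V = 18.0 × 4.558/52.26 = 1.57 V.

Unloaded: 1.96 V; loaded: 1.57 V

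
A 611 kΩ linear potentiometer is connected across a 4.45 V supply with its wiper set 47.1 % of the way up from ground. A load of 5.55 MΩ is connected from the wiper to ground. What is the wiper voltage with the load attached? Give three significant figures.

V ≈ 2.04 V

The wiper splits the pot into (1−α)R = 323.2 kΩ above and αR = 287.8 kΩ below.
Lower section ‖ load = 273.6 kΩ.
V_wiper = 4.45 × 273.6/(323.2 + 273.6) = 2.04 V.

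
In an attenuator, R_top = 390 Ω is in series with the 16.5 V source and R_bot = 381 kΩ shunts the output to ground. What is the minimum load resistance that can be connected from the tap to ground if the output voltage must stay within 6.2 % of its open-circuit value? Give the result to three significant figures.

Output resistance R_th = R_top‖R_bot = (390 × 381000)/381400 = 389.6 Ω.
The fractional drop is R_th/(R_th + R_L); requiring this ≤ 0.0620 gives R_L ≥ R_th(1/0.0620 − 1) = 389.6 × 15.13 = 5.89 kΩ.

R_L(min) ≈ 5.89 kΩ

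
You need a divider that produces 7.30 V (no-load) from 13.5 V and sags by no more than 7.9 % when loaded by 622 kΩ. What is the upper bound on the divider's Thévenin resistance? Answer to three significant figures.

Loading drop = R_th/(R_th + R_L) ≤ 0.0790, so R_th ≤ R_L · ε/(1−ε) = 622 kΩ × 0.0790/0.9210 = 53.4 kΩ.

R_th ≤ 53.4 kΩ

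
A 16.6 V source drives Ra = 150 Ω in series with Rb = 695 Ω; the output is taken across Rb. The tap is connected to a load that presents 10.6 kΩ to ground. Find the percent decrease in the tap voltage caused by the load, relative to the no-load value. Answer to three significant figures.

1.15 %

The divider's output (Thévenin) resistance is Ra‖Rb = 123.4 Ω.
Fractional drop under load = R_th/(R_th + R_L) = 123.4 / (123.4 + 10600) = 0.01151.
So the output falls by 1.15 %.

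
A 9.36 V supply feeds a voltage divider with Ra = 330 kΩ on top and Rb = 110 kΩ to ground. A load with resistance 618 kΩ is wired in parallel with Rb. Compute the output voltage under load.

V_out ≈ 2.06 V

The load sits in parallel with Rb: Rb‖R_L = (110 × 618) / (110 + 618) = 93.38 kΩ.
V_out = 9.36 × 93.38 / (330 + 93.38) = 9.36 × 93.38/423.4 = 2.06 V.
(Unloaded it would have been 2.34 V.)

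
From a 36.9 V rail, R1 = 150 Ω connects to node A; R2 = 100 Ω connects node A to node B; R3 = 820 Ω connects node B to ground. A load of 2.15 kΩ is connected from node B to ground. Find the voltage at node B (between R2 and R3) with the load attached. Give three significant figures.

At node B, R3 is in parallel with the load: R3‖R_L = 593.6 Ω.
Below node A the resistance is R2 + (R3‖R_L) = 693.6 Ω, so V_A = 36.9 × 693.6/843.6 = 30.34 V.
Then V_B = V_A × (R3‖R_L)/(R2 + R3‖R_L) = 30.34 × 593.6/693.6 = 26.0 V.

V ≈ 26.0 V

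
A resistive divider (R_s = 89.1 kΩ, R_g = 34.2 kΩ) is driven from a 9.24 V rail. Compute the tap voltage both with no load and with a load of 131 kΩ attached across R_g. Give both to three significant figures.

Open-circuit: V = 9.24 × 34.2/(89.1 + 34.2) = 2.56 V.
With the load, R_g becomes R_g‖R_L = 27.12 kΩ, so V = 9.24 × 27.12/116.2 = 2.16 V.

Unloaded: 2.56 V; loaded: 2.16 V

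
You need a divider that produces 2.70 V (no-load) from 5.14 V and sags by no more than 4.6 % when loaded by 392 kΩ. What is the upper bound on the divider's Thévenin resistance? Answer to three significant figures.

R_th ≤ 18.9 kΩ

Loading drop = R_th/(R_th + R_L) ≤ 0.0460, so R_th ≤ R_L · ε/(1−ε) = 392 kΩ × 0.0460/0.9540 = 18.9 kΩ.
(Any R1, R2 with R2/(R1+R2) = 0.525 and R1‖R2 ≤ 18.9 kΩ will meet the spec.)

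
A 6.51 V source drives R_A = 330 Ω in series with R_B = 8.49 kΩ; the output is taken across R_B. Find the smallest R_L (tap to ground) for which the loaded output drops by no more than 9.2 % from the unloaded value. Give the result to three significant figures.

Output resistance R_th = R_A‖R_B = (330 × 8490)/8820 = 317.7 Ω.
The fractional drop is R_th/(R_th + R_L); requiring this ≤ 0.0920 gives R_L ≥ R_th(1/0.0920 − 1) = 317.7 × 9.870 = 3.14 kΩ.

R_L(min) ≈ 3.14 kΩ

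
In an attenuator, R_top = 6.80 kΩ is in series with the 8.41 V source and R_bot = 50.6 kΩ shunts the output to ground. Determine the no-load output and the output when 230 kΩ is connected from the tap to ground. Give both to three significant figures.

Open-circuit: V = 8.41 × 50.6/(6.80 + 50.6) = 7.41 V.
With the load, R_bot becomes R_bot‖R_L = 41.48 kΩ, so V = 8.41 × 41.48/48.28 = 7.23 V.

Unloaded: 7.41 V; loaded: 7.23 V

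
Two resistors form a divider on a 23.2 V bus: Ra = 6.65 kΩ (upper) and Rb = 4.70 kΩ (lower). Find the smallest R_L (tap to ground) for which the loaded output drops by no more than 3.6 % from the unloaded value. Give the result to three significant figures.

R_L(min) ≈ 73.7 kΩ

Output resistance R_th = Ra‖Rb = (6.65 × 4.70)/11.35 = 2.754 kΩ.
The fractional drop is R_th/(R_th + R_L); requiring this ≤ 0.0360 gives R_L ≥ R_th(1/0.0360 − 1) = 2.754 × 26.78 = 73.7 kΩ.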